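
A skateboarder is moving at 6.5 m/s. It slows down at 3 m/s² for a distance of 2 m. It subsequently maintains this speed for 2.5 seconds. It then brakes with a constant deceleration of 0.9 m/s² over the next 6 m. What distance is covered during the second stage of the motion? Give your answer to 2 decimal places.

13.75 m

Phase 1 (decelerating): v₀ = 6.50 m/s, a = -3 m/s².
v² = v₀² + 2aΔx = 6.50² + 2·-3·2 = 30.2 → v = 5.50 m/s
t = (v − v₀)/a = (5.50 − 6.50)/-3 = 0.333 s

Phase 2 (constant speed): v₀ = 5.50 m/s, a = 0 m/s².
v = v₀ + at = 5.50 + (0)(2.5) = 5.50 m/s
Δx = v₀t + ½at² = 5.50·2.5 + 0.5·0·2.5² = 13.8 m
Distance in phase 2 = 13.8 m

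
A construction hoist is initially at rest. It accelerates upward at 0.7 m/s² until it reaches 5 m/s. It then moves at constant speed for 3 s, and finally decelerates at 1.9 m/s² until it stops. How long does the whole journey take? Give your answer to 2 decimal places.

12.77 s

Phase 1 (accelerating): v₀ = 0 m/s, a = 0.7 m/s².
v = v₀ + at → t = (5 − 0) / 0.7 = 7.14 s
v² = v₀² + 2aΔx → Δx = (5² − 0²)/(2·0.7) = 17.9 m

Phase 2 (constant speed): v₀ = 5.00 m/s, a = 0 m/s².
v = v₀ + at = 5.00 + (0)(3) = 5.00 m/s
Δx = v₀t + ½at² = 5.00·3 + 0.5·0·3² = 15.0 m

Phase 3 (decelerating): v₀ = 5.00 m/s, a = -1.9 m/s².
v = v₀ + at → t = (0 − 5.00) / -1.9 = 2.63 s
v² = v₀² + 2aΔx → Δx = (0² − 5.00²)/(2·-1.9) = 6.58 m
Total time = 7.14 + 3.00 + 2.63 = 12.8 s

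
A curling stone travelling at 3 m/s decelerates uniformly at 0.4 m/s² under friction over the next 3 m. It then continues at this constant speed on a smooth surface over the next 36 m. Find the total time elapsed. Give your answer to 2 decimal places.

Phase 1 (decelerating): v₀ = 3.00 m/s, a = -0.4 m/s².
v² = v₀² + 2aΔx = 3.00² + 2·-0.4·3 = 6.60 → v = 2.57 m/s
t = (v − v₀)/a = (2.57 − 3.00)/-0.4 = 1.08 s

Phase 2 (constant speed): v₀ = 2.57 m/s, a = 0 m/s².
Constant speed: t = d/v = 36/2.57 = 14.0 s
Total time = 1.08 + 14.0 = 15.1 s

15.09 s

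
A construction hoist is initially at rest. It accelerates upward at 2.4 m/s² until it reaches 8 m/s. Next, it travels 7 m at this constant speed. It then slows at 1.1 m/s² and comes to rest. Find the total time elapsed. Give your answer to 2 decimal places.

11.48 s

Phase 1 (accelerating): v₀ = 0 m/s, a = 2.4 m/s².
v = v₀ + at → t = (8 − 0) / 2.4 = 3.33 s
v² = v₀² + 2aΔx → Δx = (8² − 0²)/(2·2.4) = 13.3 m

Phase 2 (constant speed): v₀ = 8.00 m/s, a = 0 m/s².
Constant speed: t = d/v = 7/8.00 = 0.875 s

Phase 3 (decelerating): v₀ = 8.00 m/s, a = -1.1 m/s².
v = v₀ + at → t = (0 − 8.00) / -1.1 = 7.27 s
v² = v₀² + 2aΔx → Δx = (0² − 8.00²)/(2·-1.1) = 29.1 m
Total time = 3.33 + 0.875 + 7.27 = 11.5 s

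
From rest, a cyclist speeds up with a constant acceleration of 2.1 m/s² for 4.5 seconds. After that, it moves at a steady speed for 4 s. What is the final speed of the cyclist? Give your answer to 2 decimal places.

9.45 m/s

Phase 1 (accelerating): v₀ = 0 m/s, a = 2.1 m/s².
v = v₀ + at = 0 + (2.1)(4.5) = 9.45 m/s
Δx = v₀t + ½at² = 0·4.5 + 0.5·2.1·4.5² = 21.3 m

Phase 2 (constant speed): v₀ = 9.45 m/s, a = 0 m/s².
v = v₀ + at = 9.45 + (0)(4) = 9.45 m/s
Δx = v₀t + ½at² = 9.45·4 + 0.5·0·4² = 37.8 m
Final speed = 9.45 m/s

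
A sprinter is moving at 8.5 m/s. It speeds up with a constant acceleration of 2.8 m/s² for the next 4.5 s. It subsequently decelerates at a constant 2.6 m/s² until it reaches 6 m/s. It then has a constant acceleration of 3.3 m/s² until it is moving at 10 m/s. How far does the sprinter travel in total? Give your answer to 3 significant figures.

Phase 1 (accelerating): v₀ = 8.50 m/s, a = 2.8 m/s².
v = v₀ + at = 8.50 + (2.8)(4.5) = 21.1 m/s
Δx = v₀t + ½at² = 8.50·4.5 + 0.5·2.8·4.5² = 66.6 m

Phase 2 (decelerating): v₀ = 21.1 m/s, a = -2.6 m/s².
v = v₀ + at → t = (6 − 21.1) / -2.6 = 5.81 s
v² = v₀² + 2aΔx → Δx = (6² − 21.1²)/(2·-2.6) = 78.7 m

Phase 3 (accelerating): v₀ = 6.00 m/s, a = 3.3 m/s².
v = v₀ + at → t = (10 − 6.00) / 3.3 = 1.21 s
v² = v₀² + 2aΔx → Δx = (10² − 6.00²)/(2·3.3) = 9.70 m
Total distance = 66.6 + 78.7 + 9.70 = 155 m

155 m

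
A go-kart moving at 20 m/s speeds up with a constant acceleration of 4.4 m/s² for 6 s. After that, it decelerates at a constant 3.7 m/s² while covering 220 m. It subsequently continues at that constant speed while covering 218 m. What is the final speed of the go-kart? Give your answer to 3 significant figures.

Phase 1 (accelerating): v₀ = 20.0 m/s, a = 4.4 m/s².
v = v₀ + at = 20.0 + (4.4)(6) = 46.4 m/s
Δx = v₀t + ½at² = 20.0·6 + 0.5·4.4·6² = 199 m

Phase 2 (decelerating): v₀ = 46.4 m/s, a = -3.7 m/s².
v² = v₀² + 2aΔx = 46.4² + 2·-3.7·220 = 525 → v = 22.9 m/s
t = (v − v₀)/a = (22.9 − 46.4)/-3.7 = 6.35 s

Phase 3 (constant speed): v₀ = 22.9 m/s, a = 0 m/s².
Constant speed: t = d/v = 218/22.9 = 9.51 s
Final speed = 22.9 m/s

22.9 m/s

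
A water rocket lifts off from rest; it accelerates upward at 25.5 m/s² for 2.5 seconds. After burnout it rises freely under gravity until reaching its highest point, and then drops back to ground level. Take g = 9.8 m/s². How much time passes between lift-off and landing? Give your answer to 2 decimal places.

16.66 s

Phase 1 (powered ascent): v₀ = 0 m/s, a = 25.5 m/s².
v = v₀ + at = 0 + (25.5)(2.5) = 63.8 m/s
Δx = v₀t + ½at² = 0·2.5 + 0.5·25.5·2.5² = 79.7 m

Phase 2 (coasting upward): v₀ = 63.8 m/s, a = -9.8 m/s².
v = v₀ + at → t = (0 − 63.8) / -9.8 = 6.51 s
v² = v₀² + 2aΔx → Δx = (0² − 63.8²)/(2·-9.8) = 207 m

Phase 3 (free fall): v₀ = 0 m/s, a = -9.8 m/s².
Falls 287 m from rest: t = √(2·287/9.8) = 7.65 s; v = g·t = 75.0 m/s.
Total time = 2.50 + 6.51 + 7.65 = 16.7 s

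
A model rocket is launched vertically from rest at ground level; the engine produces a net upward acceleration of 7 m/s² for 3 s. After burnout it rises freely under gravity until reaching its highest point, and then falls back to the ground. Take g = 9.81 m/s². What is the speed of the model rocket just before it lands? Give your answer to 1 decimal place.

Phase 1 (powered ascent): v₀ = 0 m/s, a = 7 m/s².
v = v₀ + at = 0 + (7)(3) = 21.0 m/s
Δx = v₀t + ½at² = 0·3 + 0.5·7·3² = 31.5 m

Phase 2 (coasting upward): v₀ = 21.0 m/s, a = -9.81 m/s².
v = v₀ + at → t = (0 − 21.0) / -9.81 = 2.14 s
v² = v₀² + 2aΔx → Δx = (0² − 21.0²)/(2·-9.81) = 22.5 m

Phase 3 (free fall): v₀ = 0 m/s, a = -9.81 m/s².
Falls 54.0 m from rest: t = √(2·54.0/9.81) = 3.32 s; v = g·t = 32.5 m/s.
Impact speed = 32.5 m/s

32.5 m/s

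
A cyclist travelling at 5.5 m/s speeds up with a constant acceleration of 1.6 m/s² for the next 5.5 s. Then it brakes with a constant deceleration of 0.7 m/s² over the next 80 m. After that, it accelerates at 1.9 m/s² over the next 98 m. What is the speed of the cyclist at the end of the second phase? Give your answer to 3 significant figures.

9.62 m/s

Phase 1 (accelerating): v₀ = 5.50 m/s, a = 1.6 m/s².
v = v₀ + at = 5.50 + (1.6)(5.5) = 14.3 m/s
Δx = v₀t + ½at² = 5.50·5.5 + 0.5·1.6·5.5² = 54.5 m

Phase 2 (decelerating): v₀ = 14.3 m/s, a = -0.7 m/s².
v² = v₀² + 2aΔx = 14.3² + 2·-0.7·80 = 92.5 → v = 9.62 m/s
t = (v − v₀)/a = (9.62 − 14.3)/-0.7 = 6.69 s
Speed at end of phase 2 = 9.62 m/s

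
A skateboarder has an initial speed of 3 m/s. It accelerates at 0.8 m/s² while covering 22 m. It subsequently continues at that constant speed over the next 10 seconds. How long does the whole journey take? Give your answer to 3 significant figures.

Phase 1 (accelerating): v₀ = 3.00 m/s, a = 0.8 m/s².
v² = v₀² + 2aΔx = 3.00² + 2·0.8·22 = 44.2 → v = 6.65 m/s
t = (v − v₀)/a = (6.65 − 3.00)/0.8 = 4.56 s

Phase 2 (constant speed): v₀ = 6.65 m/s, a = 0 m/s².
v = v₀ + at = 6.65 + (0)(10) = 6.65 m/s
Δx = v₀t + ½at² = 6.65·10 + 0.5·0·10² = 66.5 m
Total time = 4.56 + 10.0 = 14.6 s

14.6 s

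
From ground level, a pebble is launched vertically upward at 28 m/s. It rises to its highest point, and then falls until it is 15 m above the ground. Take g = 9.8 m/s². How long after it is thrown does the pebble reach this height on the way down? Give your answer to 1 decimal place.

Phase 1 (rising): v₀ = 28.0 m/s, a = -9.8 m/s².
v = v₀ + at → t = (0 − 28.0) / -9.8 = 2.86 s
v² = v₀² + 2aΔx → Δx = (0² − 28.0²)/(2·-9.8) = 40.0 m

Phase 2 (falling): v₀ = 0 m/s, a = -9.8 m/s².
Falls 25.0 m from rest: t = √(2·25.0/9.8) = 2.26 s; v = g·t = 22.1 m/s.
Total time = 2.86 + 2.26 = 5.12 s

5.1 s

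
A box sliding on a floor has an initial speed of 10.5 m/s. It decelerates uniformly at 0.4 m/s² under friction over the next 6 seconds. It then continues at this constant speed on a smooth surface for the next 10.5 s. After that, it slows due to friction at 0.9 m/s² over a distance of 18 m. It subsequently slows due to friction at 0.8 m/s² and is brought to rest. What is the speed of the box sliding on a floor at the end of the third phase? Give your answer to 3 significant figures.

Phase 1 (decelerating): v₀ = 10.5 m/s, a = -0.4 m/s².
v = v₀ + at = 10.5 + (-0.4)(6) = 8.10 m/s
Δx = v₀t + ½at² = 10.5·6 + 0.5·-0.4·6² = 55.8 m

Phase 2 (constant speed): v₀ = 8.10 m/s, a = 0 m/s².
v = v₀ + at = 8.10 + (0)(10.5) = 8.10 m/s
Δx = v₀t + ½at² = 8.10·10.5 + 0.5·0·10.5² = 85.0 m

Phase 3 (decelerating): v₀ = 8.10 m/s, a = -0.9 m/s².
v² = v₀² + 2aΔx = 8.10² + 2·-0.9·18 = 33.2 → v = 5.76 m/s
t = (v − v₀)/a = (5.76 − 8.10)/-0.9 = 2.60 s
Speed at end of phase 3 = 5.76 m/s

5.76 m/s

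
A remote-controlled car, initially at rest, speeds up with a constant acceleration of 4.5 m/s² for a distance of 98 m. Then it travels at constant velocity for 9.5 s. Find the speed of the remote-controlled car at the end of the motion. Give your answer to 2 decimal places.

Phase 1 (accelerating): v₀ = 0 m/s, a = 4.5 m/s².
v² = v₀² + 2aΔx = 0² + 2·4.5·98 = 882 → v = 29.7 m/s
t = (v − v₀)/a = (29.7 − 0)/4.5 = 6.60 s

Phase 2 (constant speed): v₀ = 29.7 m/s, a = 0 m/s².
v = v₀ + at = 29.7 + (0)(9.5) = 29.7 m/s
Δx = v₀t + ½at² = 29.7·9.5 + 0.5·0·9.5² = 282 m
Final speed = 29.7 m/s

29.70 m/s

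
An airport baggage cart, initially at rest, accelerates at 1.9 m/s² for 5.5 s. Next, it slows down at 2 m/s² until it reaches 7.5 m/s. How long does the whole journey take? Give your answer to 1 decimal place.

7.0 s

Phase 1 (accelerating): v₀ = 0 m/s, a = 1.9 m/s².
v = v₀ + at = 0 + (1.9)(5.5) = 10.4 m/s
Δx = v₀t + ½at² = 0·5.5 + 0.5·1.9·5.5² = 28.7 m

Phase 2 (decelerating): v₀ = 10.4 m/s, a = -2 m/s².
v = v₀ + at → t = (7.5 − 10.4) / -2 = 1.47 s
v² = v₀² + 2aΔx → Δx = (7.5² − 10.4²)/(2·-2) = 13.2 m
Total time = 5.50 + 1.47 = 6.97 s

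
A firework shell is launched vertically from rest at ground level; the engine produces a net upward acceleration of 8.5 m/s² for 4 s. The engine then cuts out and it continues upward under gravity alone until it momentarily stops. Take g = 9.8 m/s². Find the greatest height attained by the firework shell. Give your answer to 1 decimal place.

127.0 m

Phase 1 (powered ascent): v₀ = 0 m/s, a = 8.5 m/s².
v = v₀ + at = 0 + (8.5)(4) = 34.0 m/s
Δx = v₀t + ½at² = 0·4 + 0.5·8.5·4² = 68.0 m

Phase 2 (coasting upward): v₀ = 34.0 m/s, a = -9.8 m/s².
v = v₀ + at → t = (0 − 34.0) / -9.8 = 3.47 s
v² = v₀² + 2aΔx → Δx = (0² − 34.0²)/(2·-9.8) = 59.0 m
Maximum height = 68.0 + 59.0 = 127 m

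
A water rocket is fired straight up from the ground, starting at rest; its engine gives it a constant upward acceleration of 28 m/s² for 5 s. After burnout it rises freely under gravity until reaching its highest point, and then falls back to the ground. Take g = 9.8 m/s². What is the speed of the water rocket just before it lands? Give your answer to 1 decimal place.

Phase 1 (powered ascent): v₀ = 0 m/s, a = 28 m/s².
v = v₀ + at = 0 + (28)(5) = 140 m/s
Δx = v₀t + ½at² = 0·5 + 0.5·28·5² = 350 m

Phase 2 (coasting upward): v₀ = 140 m/s, a = -9.8 m/s².
v = v₀ + at → t = (0 − 140) / -9.8 = 14.3 s
v² = v₀² + 2aΔx → Δx = (0² − 140²)/(2·-9.8) = 1000 m

Phase 3 (free fall): v₀ = 0 m/s, a = -9.8 m/s².
Falls 1350 m from rest: t = √(2·1350/9.8) = 16.6 s; v = g·t = 163 m/s.
Impact speed = 163 m/s

162.7 m/s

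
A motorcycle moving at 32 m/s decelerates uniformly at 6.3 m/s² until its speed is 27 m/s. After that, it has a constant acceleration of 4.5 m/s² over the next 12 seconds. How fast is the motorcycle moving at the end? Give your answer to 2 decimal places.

Phase 1 (decelerating): v₀ = 32.0 m/s, a = -6.3 m/s².
v = v₀ + at → t = (27 − 32.0) / -6.3 = 0.794 s
v² = v₀² + 2aΔx → Δx = (27² − 32.0²)/(2·-6.3) = 23.4 m

Phase 2 (accelerating): v₀ = 27.0 m/s, a = 4.5 m/s².
v = v₀ + at = 27.0 + (4.5)(12) = 81.0 m/s
Δx = v₀t + ½at² = 27.0·12 + 0.5·4.5·12² = 648 m
Final speed = 81.0 m/s

81.00 m/s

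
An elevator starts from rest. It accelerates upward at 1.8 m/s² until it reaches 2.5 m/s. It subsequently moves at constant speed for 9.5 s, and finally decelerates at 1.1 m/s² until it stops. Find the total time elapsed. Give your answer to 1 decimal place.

13.2 s

Phase 1 (accelerating): v₀ = 0 m/s, a = 1.8 m/s².
v = v₀ + at → t = (2.5 − 0) / 1.8 = 1.39 s
v² = v₀² + 2aΔx → Δx = (2.5² − 0²)/(2·1.8) = 1.74 m

Phase 2 (constant speed): v₀ = 2.50 m/s, a = 0 m/s².
v = v₀ + at = 2.50 + (0)(9.5) = 2.50 m/s
Δx = v₀t + ½at² = 2.50·9.5 + 0.5·0·9.5² = 23.8 m

Phase 3 (decelerating): v₀ = 2.50 m/s, a = -1.1 m/s².
v = v₀ + at → t = (0 − 2.50) / -1.1 = 2.27 s
v² = v₀² + 2aΔx → Δx = (0² − 2.50²)/(2·-1.1) = 2.84 m
Total time = 1.39 + 9.50 + 2.27 = 13.2 s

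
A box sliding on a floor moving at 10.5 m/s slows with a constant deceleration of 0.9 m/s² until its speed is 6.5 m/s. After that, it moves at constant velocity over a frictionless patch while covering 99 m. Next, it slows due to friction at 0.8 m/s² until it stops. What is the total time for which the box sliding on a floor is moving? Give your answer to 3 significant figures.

Phase 1 (decelerating): v₀ = 10.5 m/s, a = -0.9 m/s².
v = v₀ + at → t = (6.5 − 10.5) / -0.9 = 4.44 s
v² = v₀² + 2aΔx → Δx = (6.5² − 10.5²)/(2·-0.9) = 37.8 m

Phase 2 (constant speed): v₀ = 6.50 m/s, a = 0 m/s².
Constant speed: t = d/v = 99/6.50 = 15.2 s

Phase 3 (decelerating): v₀ = 6.50 m/s, a = -0.8 m/s².
v = v₀ + at → t = (0 − 6.50) / -0.8 = 8.12 s
v² = v₀² + 2aΔx → Δx = (0² − 6.50²)/(2·-0.8) = 26.4 m
Total time = 4.44 + 15.2 + 8.12 = 27.8 s

27.8 s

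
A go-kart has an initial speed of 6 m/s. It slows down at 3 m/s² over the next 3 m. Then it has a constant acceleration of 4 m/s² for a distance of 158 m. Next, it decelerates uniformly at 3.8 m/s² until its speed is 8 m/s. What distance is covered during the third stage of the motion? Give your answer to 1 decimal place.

160.3 m

Phase 1 (decelerating): v₀ = 6.00 m/s, a = -3 m/s².
v² = v₀² + 2aΔx = 6.00² + 2·-3·3 = 18.0 → v = 4.24 m/s
t = (v − v₀)/a = (4.24 − 6.00)/-3 = 0.586 s

Phase 2 (accelerating): v₀ = 4.24 m/s, a = 4 m/s².
v² = v₀² + 2aΔx = 4.24² + 2·4·158 = 1280 → v = 35.8 m/s
t = (v − v₀)/a = (35.8 − 4.24)/4 = 7.89 s

Phase 3 (decelerating): v₀ = 35.8 m/s, a = -3.8 m/s².
v = v₀ + at → t = (8 − 35.8) / -3.8 = 7.32 s
v² = v₀² + 2aΔx → Δx = (8² − 35.8²)/(2·-3.8) = 160 m
Distance in phase 3 = 160 m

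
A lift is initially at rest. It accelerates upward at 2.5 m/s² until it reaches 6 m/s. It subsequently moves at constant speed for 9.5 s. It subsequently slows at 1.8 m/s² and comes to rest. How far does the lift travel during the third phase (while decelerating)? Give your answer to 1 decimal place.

Phase 1 (accelerating): v₀ = 0 m/s, a = 2.5 m/s².
v = v₀ + at → t = (6 − 0) / 2.5 = 2.40 s
v² = v₀² + 2aΔx → Δx = (6² − 0²)/(2·2.5) = 7.20 m

Phase 2 (constant speed): v₀ = 6.00 m/s, a = 0 m/s².
v = v₀ + at = 6.00 + (0)(9.5) = 6.00 m/s
Δx = v₀t + ½at² = 6.00·9.5 + 0.5·0·9.5² = 57.0 m

Phase 3 (decelerating): v₀ = 6.00 m/s, a = -1.8 m/s².
v = v₀ + at → t = (0 − 6.00) / -1.8 = 3.33 s
v² = v₀² + 2aΔx → Δx = (0² − 6.00²)/(2·-1.8) = 10.0 m
Distance in phase 3 = 10.0 m

10.0 m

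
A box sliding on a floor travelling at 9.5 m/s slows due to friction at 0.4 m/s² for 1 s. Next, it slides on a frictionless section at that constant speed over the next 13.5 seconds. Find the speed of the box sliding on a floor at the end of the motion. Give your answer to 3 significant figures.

9.10 m/s

Phase 1 (decelerating): v₀ = 9.50 m/s, a = -0.4 m/s².
v = v₀ + at = 9.50 + (-0.4)(1) = 9.10 m/s
Δx = v₀t + ½at² = 9.50·1 + 0.5·-0.4·1² = 9.30 m

Phase 2 (constant speed): v₀ = 9.10 m/s, a = 0 m/s².
v = v₀ + at = 9.10 + (0)(13.5) = 9.10 m/s
Δx = v₀t + ½at² = 9.10·13.5 + 0.5·0·13.5² = 123 m
Final speed = 9.10 m/s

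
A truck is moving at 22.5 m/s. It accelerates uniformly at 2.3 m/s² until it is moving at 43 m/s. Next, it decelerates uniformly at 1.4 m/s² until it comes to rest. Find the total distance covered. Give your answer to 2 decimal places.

Phase 1 (accelerating): v₀ = 22.5 m/s, a = 2.3 m/s².
v = v₀ + at → t = (43 − 22.5) / 2.3 = 8.91 s
v² = v₀² + 2aΔx → Δx = (43² − 22.5²)/(2·2.3) = 292 m

Phase 2 (decelerating): v₀ = 43.0 m/s, a = -1.4 m/s².
v = v₀ + at → t = (0 − 43.0) / -1.4 = 30.7 s
v² = v₀² + 2aΔx → Δx = (0² − 43.0²)/(2·-1.4) = 660 m
Total distance = 292 + 660 = 952 m

952.26 m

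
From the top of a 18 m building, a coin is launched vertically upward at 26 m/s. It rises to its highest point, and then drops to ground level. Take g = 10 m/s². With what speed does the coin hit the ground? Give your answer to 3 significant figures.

32.2 m/s

Phase 1 (rising): v₀ = 26.0 m/s, a = -10 m/s².
v = v₀ + at → t = (0 − 26.0) / -10 = 2.60 s
v² = v₀² + 2aΔx → Δx = (0² − 26.0²)/(2·-10) = 33.8 m

Phase 2 (falling): v₀ = 0 m/s, a = -10 m/s².
Falls 51.8 m from rest: t = √(2·51.8/10) = 3.22 s; v = g·t = 32.2 m/s.
Final speed = 32.2 m/s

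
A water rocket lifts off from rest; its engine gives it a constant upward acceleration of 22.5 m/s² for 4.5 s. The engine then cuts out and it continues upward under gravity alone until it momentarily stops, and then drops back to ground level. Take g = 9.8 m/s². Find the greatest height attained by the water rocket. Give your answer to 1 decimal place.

Phase 1 (powered ascent): v₀ = 0 m/s, a = 22.5 m/s².
v = v₀ + at = 0 + (22.5)(4.5) = 101 m/s
Δx = v₀t + ½at² = 0·4.5 + 0.5·22.5·4.5² = 228 m

Phase 2 (coasting upward): v₀ = 101 m/s, a = -9.8 m/s².
v = v₀ + at → t = (0 − 101) / -9.8 = 10.3 s
v² = v₀² + 2aΔx → Δx = (0² − 101²)/(2·-9.8) = 523 m
Maximum height = 228 + 523 = 751 m

750.9 m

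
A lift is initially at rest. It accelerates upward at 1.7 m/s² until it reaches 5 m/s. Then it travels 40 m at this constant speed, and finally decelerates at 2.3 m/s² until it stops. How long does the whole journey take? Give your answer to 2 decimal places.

13.12 s

Phase 1 (accelerating): v₀ = 0 m/s, a = 1.7 m/s².
v = v₀ + at → t = (5 − 0) / 1.7 = 2.94 s
v² = v₀² + 2aΔx → Δx = (5² − 0²)/(2·1.7) = 7.35 m

Phase 2 (constant speed): v₀ = 5.00 m/s, a = 0 m/s².
Constant speed: t = d/v = 40/5.00 = 8.00 s

Phase 3 (decelerating): v₀ = 5.00 m/s, a = -2.3 m/s².
v = v₀ + at → t = (0 − 5.00) / -2.3 = 2.17 s
v² = v₀² + 2aΔx → Δx = (0² − 5.00²)/(2·-2.3) = 5.43 m
Total time = 2.94 + 8.00 + 2.17 = 13.1 s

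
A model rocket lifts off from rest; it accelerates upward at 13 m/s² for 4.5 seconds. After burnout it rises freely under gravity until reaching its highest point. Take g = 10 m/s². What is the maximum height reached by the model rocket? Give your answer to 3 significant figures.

Phase 1 (powered ascent): v₀ = 0 m/s, a = 13 m/s².
v = v₀ + at = 0 + (13)(4.5) = 58.5 m/s
Δx = v₀t + ½at² = 0·4.5 + 0.5·13·4.5² = 132 m

Phase 2 (coasting upward): v₀ = 58.5 m/s, a = -10 m/s².
v = v₀ + at → t = (0 − 58.5) / -10 = 5.85 s
v² = v₀² + 2aΔx → Δx = (0² − 58.5²)/(2·-10) = 171 m
Maximum height = 132 + 171 = 303 m

303 m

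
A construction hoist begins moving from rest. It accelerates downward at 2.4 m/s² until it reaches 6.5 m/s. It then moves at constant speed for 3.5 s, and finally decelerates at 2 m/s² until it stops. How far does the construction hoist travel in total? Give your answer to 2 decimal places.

Phase 1 (accelerating): v₀ = 0 m/s, a = 2.4 m/s².
v = v₀ + at → t = (6.5 − 0) / 2.4 = 2.71 s
v² = v₀² + 2aΔx → Δx = (6.5² − 0²)/(2·2.4) = 8.80 m

Phase 2 (constant speed): v₀ = 6.50 m/s, a = 0 m/s².
v = v₀ + at = 6.50 + (0)(3.5) = 6.50 m/s
Δx = v₀t + ½at² = 6.50·3.5 + 0.5·0·3.5² = 22.8 m

Phase 3 (decelerating): v₀ = 6.50 m/s, a = -2 m/s².
v = v₀ + at → t = (0 − 6.50) / -2 = 3.25 s
v² = v₀² + 2aΔx → Δx = (0² − 6.50²)/(2·-2) = 10.6 m
Total distance = 8.80 + 22.8 + 10.6 = 42.1 m

42.11 m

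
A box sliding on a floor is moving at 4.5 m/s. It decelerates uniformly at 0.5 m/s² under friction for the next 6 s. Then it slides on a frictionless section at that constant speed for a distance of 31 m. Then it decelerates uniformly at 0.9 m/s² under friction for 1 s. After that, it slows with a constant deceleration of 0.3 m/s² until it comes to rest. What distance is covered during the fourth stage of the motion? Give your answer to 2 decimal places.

Phase 1 (decelerating): v₀ = 4.50 m/s, a = -0.5 m/s².
v = v₀ + at = 4.50 + (-0.5)(6) = 1.50 m/s
Δx = v₀t + ½at² = 4.50·6 + 0.5·-0.5·6² = 18.0 m

Phase 2 (constant speed): v₀ = 1.50 m/s, a = 0 m/s².
Constant speed: t = d/v = 31/1.50 = 20.7 s

Phase 3 (decelerating): v₀ = 1.50 m/s, a = -0.9 m/s².
v = v₀ + at = 1.50 + (-0.9)(1) = 0.600 m/s
Δx = v₀t + ½at² = 1.50·1 + 0.5·-0.9·1² = 1.05 m

Phase 4 (decelerating): v₀ = 0.600 m/s, a = -0.3 m/s².
v = v₀ + at → t = (0 − 0.600) / -0.3 = 2.00 s
v² = v₀² + 2aΔx → Δx = (0² − 0.600²)/(2·-0.3) = 0.600 m
Distance in phase 4 = 0.600 m

0.60 m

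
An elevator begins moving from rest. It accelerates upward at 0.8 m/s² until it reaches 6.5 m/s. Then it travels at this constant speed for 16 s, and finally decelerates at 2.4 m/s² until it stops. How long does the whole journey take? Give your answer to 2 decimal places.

Phase 1 (accelerating): v₀ = 0 m/s, a = 0.8 m/s².
v = v₀ + at → t = (6.5 − 0) / 0.8 = 8.12 s
v² = v₀² + 2aΔx → Δx = (6.5² − 0²)/(2·0.8) = 26.4 m

Phase 2 (constant speed): v₀ = 6.50 m/s, a = 0 m/s².
v = v₀ + at = 6.50 + (0)(16) = 6.50 m/s
Δx = v₀t + ½at² = 6.50·16 + 0.5·0·16² = 104 m

Phase 3 (decelerating): v₀ = 6.50 m/s, a = -2.4 m/s².
v = v₀ + at → t = (0 − 6.50) / -2.4 = 2.71 s
v² = v₀² + 2aΔx → Δx = (0² − 6.50²)/(2·-2.4) = 8.80 m
Total time = 8.12 + 16.0 + 2.71 = 26.8 s

26.83 s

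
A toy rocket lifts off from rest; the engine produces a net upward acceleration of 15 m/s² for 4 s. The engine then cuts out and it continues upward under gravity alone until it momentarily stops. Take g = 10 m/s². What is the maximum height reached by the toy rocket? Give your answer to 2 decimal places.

300.00 m

Phase 1 (powered ascent): v₀ = 0 m/s, a = 15 m/s².
v = v₀ + at = 0 + (15)(4) = 60.0 m/s
Δx = v₀t + ½at² = 0·4 + 0.5·15·4² = 120 m

Phase 2 (coasting upward): v₀ = 60.0 m/s, a = -10 m/s².
v = v₀ + at → t = (0 − 60.0) / -10 = 6.00 s
v² = v₀² + 2aΔx → Δx = (0² − 60.0²)/(2·-10) = 180 m
Maximum height = 120 + 180 = 300 m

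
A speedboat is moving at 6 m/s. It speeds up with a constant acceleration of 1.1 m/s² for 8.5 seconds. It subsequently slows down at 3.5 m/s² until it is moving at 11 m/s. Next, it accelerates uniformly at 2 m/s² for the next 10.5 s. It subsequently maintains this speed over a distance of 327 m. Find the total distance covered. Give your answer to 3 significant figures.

Phase 1 (accelerating): v₀ = 6.00 m/s, a = 1.1 m/s².
v = v₀ + at = 6.00 + (1.1)(8.5) = 15.4 m/s
Δx = v₀t + ½at² = 6.00·8.5 + 0.5·1.1·8.5² = 90.7 m

Phase 2 (decelerating): v₀ = 15.4 m/s, a = -3.5 m/s².
v = v₀ + at → t = (11 − 15.4) / -3.5 = 1.24 s
v² = v₀² + 2aΔx → Δx = (11² − 15.4²)/(2·-3.5) = 16.4 m

Phase 3 (accelerating): v₀ = 11.0 m/s, a = 2 m/s².
v = v₀ + at = 11.0 + (2)(10.5) = 32.0 m/s
Δx = v₀t + ½at² = 11.0·10.5 + 0.5·2·10.5² = 226 m

Phase 4 (constant speed): v₀ = 32.0 m/s, a = 0 m/s².
Constant speed: t = d/v = 327/32.0 = 10.2 s
Total distance = 90.7 + 16.4 + 226 + 327 = 660 m

660 m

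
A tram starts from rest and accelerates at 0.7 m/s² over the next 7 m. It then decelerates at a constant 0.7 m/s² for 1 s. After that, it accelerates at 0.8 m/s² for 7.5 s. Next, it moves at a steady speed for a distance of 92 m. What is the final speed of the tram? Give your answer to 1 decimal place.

8.4 m/s

Phase 1 (accelerating): v₀ = 0 m/s, a = 0.7 m/s².
v² = v₀² + 2aΔx = 0² + 2·0.7·7 = 9.80 → v = 3.13 m/s
t = (v − v₀)/a = (3.13 − 0)/0.7 = 4.47 s

Phase 2 (decelerating): v₀ = 3.13 m/s, a = -0.7 m/s².
v = v₀ + at = 3.13 + (-0.7)(1) = 2.43 m/s
Δx = v₀t + ½at² = 3.13·1 + 0.5·-0.7·1² = 2.78 m

Phase 3 (accelerating): v₀ = 2.43 m/s, a = 0.8 m/s².
v = v₀ + at = 2.43 + (0.8)(7.5) = 8.43 m/s
Δx = v₀t + ½at² = 2.43·7.5 + 0.5·0.8·7.5² = 40.7 m

Phase 4 (constant speed): v₀ = 8.43 m/s, a = 0 m/s².
Constant speed: t = d/v = 92/8.43 = 10.9 s
Final speed = 8.43 m/s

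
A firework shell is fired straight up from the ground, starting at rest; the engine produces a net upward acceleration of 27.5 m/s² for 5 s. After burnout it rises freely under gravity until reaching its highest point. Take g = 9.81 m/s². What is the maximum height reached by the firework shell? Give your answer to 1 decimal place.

1307.4 m

Phase 1 (powered ascent): v₀ = 0 m/s, a = 27.5 m/s².
v = v₀ + at = 0 + (27.5)(5) = 138 m/s
Δx = v₀t + ½at² = 0·5 + 0.5·27.5·5² = 344 m

Phase 2 (coasting upward): v₀ = 138 m/s, a = -9.81 m/s².
v = v₀ + at → t = (0 − 138) / -9.81 = 14.0 s
v² = v₀² + 2aΔx → Δx = (0² − 138²)/(2·-9.81) = 964 m
Maximum height = 344 + 964 = 1310 m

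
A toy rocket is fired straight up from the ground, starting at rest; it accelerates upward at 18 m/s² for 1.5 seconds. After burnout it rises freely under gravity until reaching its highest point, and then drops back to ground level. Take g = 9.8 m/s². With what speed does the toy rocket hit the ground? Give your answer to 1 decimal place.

33.6 m/s

Phase 1 (powered ascent): v₀ = 0 m/s, a = 18 m/s².
v = v₀ + at = 0 + (18)(1.5) = 27.0 m/s
Δx = v₀t + ½at² = 0·1.5 + 0.5·18·1.5² = 20.2 m

Phase 2 (coasting upward): v₀ = 27.0 m/s, a = -9.8 m/s².
v = v₀ + at → t = (0 − 27.0) / -9.8 = 2.76 s
v² = v₀² + 2aΔx → Δx = (0² − 27.0²)/(2·-9.8) = 37.2 m

Phase 3 (free fall): v₀ = 0 m/s, a = -9.8 m/s².
Falls 57.4 m from rest: t = √(2·57.4/9.8) = 3.42 s; v = g·t = 33.6 m/s.
Impact speed = 33.6 m/s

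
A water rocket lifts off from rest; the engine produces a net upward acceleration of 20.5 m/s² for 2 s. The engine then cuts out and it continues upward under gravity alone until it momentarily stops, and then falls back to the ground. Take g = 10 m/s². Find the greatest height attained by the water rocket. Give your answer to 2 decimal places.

125.05 m

Phase 1 (powered ascent): v₀ = 0 m/s, a = 20.5 m/s².
v = v₀ + at = 0 + (20.5)(2) = 41.0 m/s
Δx = v₀t + ½at² = 0·2 + 0.5·20.5·2² = 41.0 m

Phase 2 (coasting upward): v₀ = 41.0 m/s, a = -10 m/s².
v = v₀ + at → t = (0 − 41.0) / -10 = 4.10 s
v² = v₀² + 2aΔx → Δx = (0² − 41.0²)/(2·-10) = 84.0 m
Maximum height = 41.0 + 84.0 = 125 m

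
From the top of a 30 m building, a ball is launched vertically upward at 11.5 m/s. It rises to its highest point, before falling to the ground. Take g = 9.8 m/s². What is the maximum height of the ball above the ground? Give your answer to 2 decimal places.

36.75 m

Phase 1 (rising): v₀ = 11.5 m/s, a = -9.8 m/s².
v = v₀ + at → t = (0 − 11.5) / -9.8 = 1.17 s
v² = v₀² + 2aΔx → Δx = (0² − 11.5²)/(2·-9.8) = 6.75 m
Maximum height = 30 + 6.75 = 36.7 m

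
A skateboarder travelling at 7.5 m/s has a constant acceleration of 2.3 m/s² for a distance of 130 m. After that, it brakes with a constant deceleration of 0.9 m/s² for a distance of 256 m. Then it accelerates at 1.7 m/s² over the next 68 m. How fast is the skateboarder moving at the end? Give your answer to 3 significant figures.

Phase 1 (accelerating): v₀ = 7.50 m/s, a = 2.3 m/s².
v² = v₀² + 2aΔx = 7.50² + 2·2.3·130 = 654 → v = 25.6 m/s
t = (v − v₀)/a = (25.6 − 7.50)/2.3 = 7.86 s

Phase 2 (decelerating): v₀ = 25.6 m/s, a = -0.9 m/s².
v² = v₀² + 2aΔx = 25.6² + 2·-0.9·256 = 193 → v = 13.9 m/s
t = (v − v₀)/a = (13.9 − 25.6)/-0.9 = 13.0 s

Phase 3 (accelerating): v₀ = 13.9 m/s, a = 1.7 m/s².
v² = v₀² + 2aΔx = 13.9² + 2·1.7·68 = 425 → v = 20.6 m/s
t = (v − v₀)/a = (20.6 − 13.9)/1.7 = 3.94 s
Final speed = 20.6 m/s

20.6 m/s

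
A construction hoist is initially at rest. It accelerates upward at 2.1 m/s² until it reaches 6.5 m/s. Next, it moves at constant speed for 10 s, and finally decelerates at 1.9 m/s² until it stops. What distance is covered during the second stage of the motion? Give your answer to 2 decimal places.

Phase 1 (accelerating): v₀ = 0 m/s, a = 2.1 m/s².
v = v₀ + at → t = (6.5 − 0) / 2.1 = 3.10 s
v² = v₀² + 2aΔx → Δx = (6.5² − 0²)/(2·2.1) = 10.1 m

Phase 2 (constant speed): v₀ = 6.50 m/s, a = 0 m/s².
v = v₀ + at = 6.50 + (0)(10) = 6.50 m/s
Δx = v₀t + ½at² = 6.50·10 + 0.5·0·10² = 65.0 m
Distance in phase 2 = 65.0 m

65.00 m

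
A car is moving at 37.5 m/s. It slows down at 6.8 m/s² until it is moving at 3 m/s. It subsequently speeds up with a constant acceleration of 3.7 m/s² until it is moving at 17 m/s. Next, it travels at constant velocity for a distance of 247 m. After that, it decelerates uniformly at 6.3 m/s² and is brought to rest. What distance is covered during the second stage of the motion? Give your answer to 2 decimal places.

Phase 1 (decelerating): v₀ = 37.5 m/s, a = -6.8 m/s².
v = v₀ + at → t = (3 − 37.5) / -6.8 = 5.07 s
v² = v₀² + 2aΔx → Δx = (3² − 37.5²)/(2·-6.8) = 103 m

Phase 2 (accelerating): v₀ = 3.00 m/s, a = 3.7 m/s².
v = v₀ + at → t = (17 − 3.00) / 3.7 = 3.78 s
v² = v₀² + 2aΔx → Δx = (17² − 3.00²)/(2·3.7) = 37.8 m
Distance in phase 2 = 37.8 m

37.84 m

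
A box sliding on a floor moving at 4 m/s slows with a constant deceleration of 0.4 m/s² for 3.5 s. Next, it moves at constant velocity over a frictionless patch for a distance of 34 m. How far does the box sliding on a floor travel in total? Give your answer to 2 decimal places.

Phase 1 (decelerating): v₀ = 4.00 m/s, a = -0.4 m/s².
v = v₀ + at = 4.00 + (-0.4)(3.5) = 2.60 m/s
Δx = v₀t + ½at² = 4.00·3.5 + 0.5·-0.4·3.5² = 11.6 m

Phase 2 (constant speed): v₀ = 2.60 m/s, a = 0 m/s².
Constant speed: t = d/v = 34/2.60 = 13.1 s
Total distance = 11.6 + 34.0 = 45.5 m

45.55 m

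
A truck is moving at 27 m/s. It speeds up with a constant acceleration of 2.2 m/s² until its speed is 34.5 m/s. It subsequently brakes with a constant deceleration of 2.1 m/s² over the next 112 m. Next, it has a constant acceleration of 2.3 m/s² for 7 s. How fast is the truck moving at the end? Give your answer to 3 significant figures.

Phase 1 (accelerating): v₀ = 27.0 m/s, a = 2.2 m/s².
v = v₀ + at → t = (34.5 − 27.0) / 2.2 = 3.41 s
v² = v₀² + 2aΔx → Δx = (34.5² − 27.0²)/(2·2.2) = 105 m

Phase 2 (decelerating): v₀ = 34.5 m/s, a = -2.1 m/s².
v² = v₀² + 2aΔx = 34.5² + 2·-2.1·112 = 720 → v = 26.8 m/s
t = (v − v₀)/a = (26.8 − 34.5)/-2.1 = 3.65 s

Phase 3 (accelerating): v₀ = 26.8 m/s, a = 2.3 m/s².
v = v₀ + at = 26.8 + (2.3)(7) = 42.9 m/s
Δx = v₀t + ½at² = 26.8·7 + 0.5·2.3·7² = 244 m
Final speed = 42.9 m/s

42.9 m/s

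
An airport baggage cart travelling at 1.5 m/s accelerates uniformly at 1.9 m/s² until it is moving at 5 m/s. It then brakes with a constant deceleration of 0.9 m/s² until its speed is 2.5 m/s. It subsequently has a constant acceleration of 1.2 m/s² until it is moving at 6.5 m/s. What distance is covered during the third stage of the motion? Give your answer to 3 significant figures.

Phase 1 (accelerating): v₀ = 1.50 m/s, a = 1.9 m/s².
v = v₀ + at → t = (5 − 1.50) / 1.9 = 1.84 s
v² = v₀² + 2aΔx → Δx = (5² − 1.50²)/(2·1.9) = 5.99 m

Phase 2 (decelerating): v₀ = 5.00 m/s, a = -0.9 m/s².
v = v₀ + at → t = (2.5 − 5.00) / -0.9 = 2.78 s
v² = v₀² + 2aΔx → Δx = (2.5² − 5.00²)/(2·-0.9) = 10.4 m

Phase 3 (accelerating): v₀ = 2.50 m/s, a = 1.2 m/s².
v = v₀ + at → t = (6.5 − 2.50) / 1.2 = 3.33 s
v² = v₀² + 2aΔx → Δx = (6.5² − 2.50²)/(2·1.2) = 15.0 m
Distance in phase 3 = 15.0 m

15.0 m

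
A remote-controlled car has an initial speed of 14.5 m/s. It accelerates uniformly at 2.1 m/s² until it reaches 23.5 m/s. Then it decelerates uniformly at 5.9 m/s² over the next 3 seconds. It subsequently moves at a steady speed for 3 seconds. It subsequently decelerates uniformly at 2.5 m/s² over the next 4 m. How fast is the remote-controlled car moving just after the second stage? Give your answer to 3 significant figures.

5.80 m/s

Phase 1 (accelerating): v₀ = 14.5 m/s, a = 2.1 m/s².
v = v₀ + at → t = (23.5 − 14.5) / 2.1 = 4.29 s
v² = v₀² + 2aΔx → Δx = (23.5² − 14.5²)/(2·2.1) = 81.4 m

Phase 2 (decelerating): v₀ = 23.5 m/s, a = -5.9 m/s².
v = v₀ + at = 23.5 + (-5.9)(3) = 5.80 m/s
Δx = v₀t + ½at² = 23.5·3 + 0.5·-5.9·3² = 43.9 m
Speed at end of phase 2 = 5.80 m/s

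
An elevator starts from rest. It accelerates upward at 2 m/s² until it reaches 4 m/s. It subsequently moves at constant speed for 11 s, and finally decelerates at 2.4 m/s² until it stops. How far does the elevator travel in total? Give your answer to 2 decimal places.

Phase 1 (accelerating): v₀ = 0 m/s, a = 2 m/s².
v = v₀ + at → t = (4 − 0) / 2 = 2.00 s
v² = v₀² + 2aΔx → Δx = (4² − 0²)/(2·2) = 4.00 m

Phase 2 (constant speed): v₀ = 4.00 m/s, a = 0 m/s².
v = v₀ + at = 4.00 + (0)(11) = 4.00 m/s
Δx = v₀t + ½at² = 4.00·11 + 0.5·0·11² = 44.0 m

Phase 3 (decelerating): v₀ = 4.00 m/s, a = -2.4 m/s².
v = v₀ + at → t = (0 − 4.00) / -2.4 = 1.67 s
v² = v₀² + 2aΔx → Δx = (0² − 4.00²)/(2·-2.4) = 3.33 m
Total distance = 4.00 + 44.0 + 3.33 = 51.3 m

51.33 m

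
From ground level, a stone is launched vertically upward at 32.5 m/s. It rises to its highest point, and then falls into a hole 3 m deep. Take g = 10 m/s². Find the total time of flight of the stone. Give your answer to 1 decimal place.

6.6 s

Phase 1 (rising): v₀ = 32.5 m/s, a = -10 m/s².
v = v₀ + at → t = (0 − 32.5) / -10 = 3.25 s
v² = v₀² + 2aΔx → Δx = (0² − 32.5²)/(2·-10) = 52.8 m

Phase 2 (falling): v₀ = 0 m/s, a = -10 m/s².
Falls 55.8 m from rest: t = √(2·55.8/10) = 3.34 s; v = g·t = 33.4 m/s.
Total time = 3.25 + 3.34 = 6.59 s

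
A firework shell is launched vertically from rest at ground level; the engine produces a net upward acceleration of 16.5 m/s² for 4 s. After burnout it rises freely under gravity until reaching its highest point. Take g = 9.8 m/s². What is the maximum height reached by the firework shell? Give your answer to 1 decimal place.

354.2 m

Phase 1 (powered ascent): v₀ = 0 m/s, a = 16.5 m/s².
v = v₀ + at = 0 + (16.5)(4) = 66.0 m/s
Δx = v₀t + ½at² = 0·4 + 0.5·16.5·4² = 132 m

Phase 2 (coasting upward): v₀ = 66.0 m/s, a = -9.8 m/s².
v = v₀ + at → t = (0 − 66.0) / -9.8 = 6.73 s
v² = v₀² + 2aΔx → Δx = (0² − 66.0²)/(2·-9.8) = 222 m
Maximum height = 132 + 222 = 354 m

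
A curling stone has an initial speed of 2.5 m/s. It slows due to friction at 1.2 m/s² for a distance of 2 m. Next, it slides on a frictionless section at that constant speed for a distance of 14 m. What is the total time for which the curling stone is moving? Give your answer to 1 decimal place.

12.7 s

Phase 1 (decelerating): v₀ = 2.50 m/s, a = -1.2 m/s².
v² = v₀² + 2aΔx = 2.50² + 2·-1.2·2 = 1.45 → v = 1.20 m/s
t = (v − v₀)/a = (1.20 − 2.50)/-1.2 = 1.08 s

Phase 2 (constant speed): v₀ = 1.20 m/s, a = 0 m/s².
Constant speed: t = d/v = 14/1.20 = 11.6 s
Total time = 1.08 + 11.6 = 12.7 s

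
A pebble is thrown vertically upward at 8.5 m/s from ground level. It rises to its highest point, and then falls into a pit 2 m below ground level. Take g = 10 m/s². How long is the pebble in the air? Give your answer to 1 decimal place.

1.9 s

Phase 1 (rising): v₀ = 8.50 m/s, a = -10 m/s².
v = v₀ + at → t = (0 − 8.50) / -10 = 0.850 s
v² = v₀² + 2aΔx → Δx = (0² − 8.50²)/(2·-10) = 3.61 m

Phase 2 (falling): v₀ = 0 m/s, a = -10 m/s².
Falls 5.61 m from rest: t = √(2·5.61/10) = 1.06 s; v = g·t = 10.6 m/s.
Total time = 0.850 + 1.06 = 1.91 s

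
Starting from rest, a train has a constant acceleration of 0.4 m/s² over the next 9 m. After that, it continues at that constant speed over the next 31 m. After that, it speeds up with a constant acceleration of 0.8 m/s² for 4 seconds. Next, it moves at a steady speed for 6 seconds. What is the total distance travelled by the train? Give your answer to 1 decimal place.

92.4 m

Phase 1 (accelerating): v₀ = 0 m/s, a = 0.4 m/s².
v² = v₀² + 2aΔx = 0² + 2·0.4·9 = 7.20 → v = 2.68 m/s
t = (v − v₀)/a = (2.68 − 0)/0.4 = 6.71 s

Phase 2 (constant speed): v₀ = 2.68 m/s, a = 0 m/s².
Constant speed: t = d/v = 31/2.68 = 11.6 s

Phase 3 (accelerating): v₀ = 2.68 m/s, a = 0.8 m/s².
v = v₀ + at = 2.68 + (0.8)(4) = 5.88 m/s
Δx = v₀t + ½at² = 2.68·4 + 0.5·0.8·4² = 17.1 m

Phase 4 (constant speed): v₀ = 5.88 m/s, a = 0 m/s².
v = v₀ + at = 5.88 + (0)(6) = 5.88 m/s
Δx = v₀t + ½at² = 5.88·6 + 0.5·0·6² = 35.3 m
Total distance = 9.00 + 31.0 + 17.1 + 35.3 = 92.4 m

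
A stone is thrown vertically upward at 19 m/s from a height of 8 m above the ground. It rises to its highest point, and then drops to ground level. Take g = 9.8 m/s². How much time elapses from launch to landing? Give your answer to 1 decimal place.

Phase 1 (rising): v₀ = 19.0 m/s, a = -9.8 m/s².
v = v₀ + at → t = (0 − 19.0) / -9.8 = 1.94 s
v² = v₀² + 2aΔx → Δx = (0² − 19.0²)/(2·-9.8) = 18.4 m

Phase 2 (falling): v₀ = 0 m/s, a = -9.8 m/s².
Falls 26.4 m from rest: t = √(2·26.4/9.8) = 2.32 s; v = g·t = 22.8 m/s.
Total time = 1.94 + 2.32 = 4.26 s

4.3 s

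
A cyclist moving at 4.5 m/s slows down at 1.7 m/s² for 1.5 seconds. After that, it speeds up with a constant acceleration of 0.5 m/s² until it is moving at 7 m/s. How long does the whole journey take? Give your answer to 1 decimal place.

Phase 1 (decelerating): v₀ = 4.50 m/s, a = -1.7 m/s².
v = v₀ + at = 4.50 + (-1.7)(1.5) = 1.95 m/s
Δx = v₀t + ½at² = 4.50·1.5 + 0.5·-1.7·1.5² = 4.84 m

Phase 2 (accelerating): v₀ = 1.95 m/s, a = 0.5 m/s².
v = v₀ + at → t = (7 − 1.95) / 0.5 = 10.1 s
v² = v₀² + 2aΔx → Δx = (7² − 1.95²)/(2·0.5) = 45.2 m
Total time = 1.50 + 10.1 = 11.6 s

11.6 s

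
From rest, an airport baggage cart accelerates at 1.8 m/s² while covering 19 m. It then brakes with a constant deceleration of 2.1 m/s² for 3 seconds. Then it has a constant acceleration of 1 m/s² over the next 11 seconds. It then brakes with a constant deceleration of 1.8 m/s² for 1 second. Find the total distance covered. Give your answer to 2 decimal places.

128.61 m

Phase 1 (accelerating): v₀ = 0 m/s, a = 1.8 m/s².
v² = v₀² + 2aΔx = 0² + 2·1.8·19 = 68.4 → v = 8.27 m/s
t = (v − v₀)/a = (8.27 − 0)/1.8 = 4.59 s

Phase 2 (decelerating): v₀ = 8.27 m/s, a = -2.1 m/s².
v = v₀ + at = 8.27 + (-2.1)(3) = 1.97 m/s
Δx = v₀t + ½at² = 8.27·3 + 0.5·-2.1·3² = 15.4 m

Phase 3 (accelerating): v₀ = 1.97 m/s, a = 1 m/s².
v = v₀ + at = 1.97 + (1)(11) = 13.0 m/s
Δx = v₀t + ½at² = 1.97·11 + 0.5·1·11² = 82.2 m

Phase 4 (decelerating): v₀ = 13.0 m/s, a = -1.8 m/s².
v = v₀ + at = 13.0 + (-1.8)(1) = 11.2 m/s
Δx = v₀t + ½at² = 13.0·1 + 0.5·-1.8·1² = 12.1 m
Total distance = 19.0 + 15.4 + 82.2 + 12.1 = 129 m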